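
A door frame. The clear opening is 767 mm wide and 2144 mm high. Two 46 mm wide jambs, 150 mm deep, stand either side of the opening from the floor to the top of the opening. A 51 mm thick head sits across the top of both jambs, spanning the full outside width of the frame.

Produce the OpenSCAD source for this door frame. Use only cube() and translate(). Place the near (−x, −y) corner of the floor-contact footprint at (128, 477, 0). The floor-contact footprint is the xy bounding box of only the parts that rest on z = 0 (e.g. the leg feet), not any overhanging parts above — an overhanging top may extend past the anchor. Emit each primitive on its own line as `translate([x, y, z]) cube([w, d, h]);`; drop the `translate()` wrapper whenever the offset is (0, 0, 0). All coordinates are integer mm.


translate([128, 477, 0]) cube([46, 150, 2144]);
translate([941, 477, 0]) cube([46, 150, 2144]);
translate([128, 477, 2144]) cube([859, 150, 51]);


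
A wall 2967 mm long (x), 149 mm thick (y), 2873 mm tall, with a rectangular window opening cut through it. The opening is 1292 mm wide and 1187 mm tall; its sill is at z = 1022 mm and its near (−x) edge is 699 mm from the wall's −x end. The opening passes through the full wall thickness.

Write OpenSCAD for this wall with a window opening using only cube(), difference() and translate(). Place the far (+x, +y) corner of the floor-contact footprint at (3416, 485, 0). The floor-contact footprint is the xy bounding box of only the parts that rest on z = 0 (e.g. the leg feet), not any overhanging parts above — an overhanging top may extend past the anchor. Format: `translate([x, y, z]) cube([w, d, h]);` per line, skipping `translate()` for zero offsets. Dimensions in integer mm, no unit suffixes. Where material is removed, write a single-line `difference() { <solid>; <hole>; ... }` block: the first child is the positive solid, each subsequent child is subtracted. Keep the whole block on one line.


difference() { translate([449, 336, 0]) cube([2967, 149, 2873]); translate([1148, 336, 1022]) cube([1292, 149, 1187]); }


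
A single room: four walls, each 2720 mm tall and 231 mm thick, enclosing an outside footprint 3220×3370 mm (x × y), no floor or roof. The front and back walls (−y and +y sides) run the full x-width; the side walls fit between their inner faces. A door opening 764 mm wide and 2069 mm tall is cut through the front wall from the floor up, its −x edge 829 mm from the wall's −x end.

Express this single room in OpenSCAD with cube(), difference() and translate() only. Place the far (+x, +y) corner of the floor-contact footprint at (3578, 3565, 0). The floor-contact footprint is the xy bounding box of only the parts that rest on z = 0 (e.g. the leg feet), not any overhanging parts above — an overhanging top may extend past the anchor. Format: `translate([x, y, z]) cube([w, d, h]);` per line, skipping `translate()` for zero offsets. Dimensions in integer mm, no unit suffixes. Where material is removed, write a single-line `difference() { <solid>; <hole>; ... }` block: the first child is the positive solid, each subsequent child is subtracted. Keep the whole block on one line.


difference() { translate([358, 195, 0]) cube([3220, 231, 2720]); translate([1187, 195, 0]) cube([764, 231, 2069]); }
translate([358, 3334, 0]) cube([3220, 231, 2720]);
translate([358, 426, 0]) cube([231, 2908, 2720]);
translate([3347, 426, 0]) cube([231, 2908, 2720]);


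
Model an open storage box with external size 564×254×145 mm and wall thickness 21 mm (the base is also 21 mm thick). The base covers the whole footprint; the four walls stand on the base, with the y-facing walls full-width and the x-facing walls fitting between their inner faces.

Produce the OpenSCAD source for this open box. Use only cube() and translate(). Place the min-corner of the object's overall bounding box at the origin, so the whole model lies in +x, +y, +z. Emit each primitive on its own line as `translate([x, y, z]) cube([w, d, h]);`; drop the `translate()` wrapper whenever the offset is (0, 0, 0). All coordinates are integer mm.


cube([564, 254, 21]);
translate([0, 0, 21]) cube([564, 21, 124]);
translate([0, 233, 21]) cube([564, 21, 124]);
translate([0, 21, 21]) cube([21, 212, 124]);
translate([543, 21, 21]) cube([21, 212, 124]);


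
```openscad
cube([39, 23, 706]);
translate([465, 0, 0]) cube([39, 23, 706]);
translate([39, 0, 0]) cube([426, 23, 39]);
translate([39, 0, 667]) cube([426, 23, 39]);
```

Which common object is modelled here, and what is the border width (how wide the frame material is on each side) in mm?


A picture frame. The border width is 39 mm.

Four thin pieces enclosing a rectangular opening — a picture frame. The two full-height stiles are 706 mm tall; the top rail sits at z = 667 and is 39 mm tall, so the border above the opening is 706 − 667 = 39 mm, matching the stile x-width.


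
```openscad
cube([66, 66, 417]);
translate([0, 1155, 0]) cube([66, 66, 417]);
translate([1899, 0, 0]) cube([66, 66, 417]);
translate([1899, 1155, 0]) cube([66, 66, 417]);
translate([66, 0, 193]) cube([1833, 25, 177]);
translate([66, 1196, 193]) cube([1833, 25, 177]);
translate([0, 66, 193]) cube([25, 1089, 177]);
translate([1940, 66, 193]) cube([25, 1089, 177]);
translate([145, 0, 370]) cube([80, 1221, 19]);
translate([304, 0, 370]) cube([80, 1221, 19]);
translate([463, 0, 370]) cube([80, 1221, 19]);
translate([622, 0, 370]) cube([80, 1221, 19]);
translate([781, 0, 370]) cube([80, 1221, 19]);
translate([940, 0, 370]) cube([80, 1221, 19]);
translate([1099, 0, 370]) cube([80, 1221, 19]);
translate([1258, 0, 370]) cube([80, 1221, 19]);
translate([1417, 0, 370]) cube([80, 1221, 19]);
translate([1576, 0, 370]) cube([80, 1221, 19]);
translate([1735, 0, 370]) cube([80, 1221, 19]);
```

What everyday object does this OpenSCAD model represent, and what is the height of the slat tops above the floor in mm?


A bed frame. The slat-top height is 389 mm.

Four posts, four rails, and a row of slats — a bed frame. Slats sit on the rails at z = 193 + 177 = 370; with slat thickness 19, the top is 389 mm.


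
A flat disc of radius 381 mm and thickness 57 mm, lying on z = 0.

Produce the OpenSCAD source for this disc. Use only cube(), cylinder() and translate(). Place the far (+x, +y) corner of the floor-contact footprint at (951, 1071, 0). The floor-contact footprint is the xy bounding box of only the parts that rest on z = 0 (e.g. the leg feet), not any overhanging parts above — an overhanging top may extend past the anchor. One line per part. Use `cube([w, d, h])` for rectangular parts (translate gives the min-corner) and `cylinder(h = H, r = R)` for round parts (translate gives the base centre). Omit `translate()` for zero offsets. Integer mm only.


translate([570, 690, 0]) cylinder(h = 57, r = 381);


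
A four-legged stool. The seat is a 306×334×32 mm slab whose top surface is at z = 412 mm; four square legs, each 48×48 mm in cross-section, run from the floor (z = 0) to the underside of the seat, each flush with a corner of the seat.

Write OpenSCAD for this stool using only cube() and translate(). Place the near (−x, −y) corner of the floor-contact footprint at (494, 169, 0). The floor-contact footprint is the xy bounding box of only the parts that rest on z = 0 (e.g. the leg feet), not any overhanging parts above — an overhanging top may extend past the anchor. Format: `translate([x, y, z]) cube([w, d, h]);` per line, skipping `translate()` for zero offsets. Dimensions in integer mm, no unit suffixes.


// leg_h = 412 - 32 = 380
translate([494, 169, 380]) cube([306, 334, 32]);
translate([494, 169, 0]) cube([48, 48, 380]);
translate([752, 169, 0]) cube([48, 48, 380]);
translate([494, 455, 0]) cube([48, 48, 380]);
translate([752, 455, 0]) cube([48, 48, 380]);


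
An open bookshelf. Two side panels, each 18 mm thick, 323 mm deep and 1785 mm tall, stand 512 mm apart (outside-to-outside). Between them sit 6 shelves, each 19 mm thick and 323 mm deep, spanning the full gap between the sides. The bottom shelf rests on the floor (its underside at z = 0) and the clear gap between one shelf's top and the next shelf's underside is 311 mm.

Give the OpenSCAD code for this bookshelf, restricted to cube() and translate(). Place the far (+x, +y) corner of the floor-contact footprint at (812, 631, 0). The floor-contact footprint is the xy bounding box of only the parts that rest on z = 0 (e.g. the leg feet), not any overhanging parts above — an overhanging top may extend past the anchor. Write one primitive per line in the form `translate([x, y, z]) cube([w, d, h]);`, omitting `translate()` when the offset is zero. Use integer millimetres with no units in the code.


translate([300, 308, 0]) cube([18, 323, 1785]);
translate([794, 308, 0]) cube([18, 323, 1785]);
translate([318, 308, 0]) cube([476, 323, 19]);
translate([318, 308, 330]) cube([476, 323, 19]);
translate([318, 308, 660]) cube([476, 323, 19]);
translate([318, 308, 990]) cube([476, 323, 19]);
translate([318, 308, 1320]) cube([476, 323, 19]);
translate([318, 308, 1650]) cube([476, 323, 19]);


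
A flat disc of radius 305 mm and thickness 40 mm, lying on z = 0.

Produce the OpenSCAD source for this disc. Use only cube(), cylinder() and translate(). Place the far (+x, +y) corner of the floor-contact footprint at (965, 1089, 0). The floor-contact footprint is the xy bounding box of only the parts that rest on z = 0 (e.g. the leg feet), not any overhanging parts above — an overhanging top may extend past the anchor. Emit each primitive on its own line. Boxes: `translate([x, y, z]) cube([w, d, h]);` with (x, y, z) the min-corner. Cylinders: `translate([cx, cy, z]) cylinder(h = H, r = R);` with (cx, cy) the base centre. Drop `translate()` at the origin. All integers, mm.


translate([660, 784, 0]) cylinder(h = 40, r = 305);


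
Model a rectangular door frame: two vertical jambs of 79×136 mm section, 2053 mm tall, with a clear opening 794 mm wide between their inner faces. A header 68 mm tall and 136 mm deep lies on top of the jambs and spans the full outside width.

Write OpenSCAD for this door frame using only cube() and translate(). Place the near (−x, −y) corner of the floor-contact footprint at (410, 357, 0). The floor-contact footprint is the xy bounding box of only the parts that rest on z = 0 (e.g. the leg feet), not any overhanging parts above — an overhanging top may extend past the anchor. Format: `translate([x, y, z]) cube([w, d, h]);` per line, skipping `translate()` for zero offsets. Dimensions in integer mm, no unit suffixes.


translate([410, 357, 0]) cube([79, 136, 2053]);
translate([1283, 357, 0]) cube([79, 136, 2053]);
translate([410, 357, 2053]) cube([952, 136, 68]);


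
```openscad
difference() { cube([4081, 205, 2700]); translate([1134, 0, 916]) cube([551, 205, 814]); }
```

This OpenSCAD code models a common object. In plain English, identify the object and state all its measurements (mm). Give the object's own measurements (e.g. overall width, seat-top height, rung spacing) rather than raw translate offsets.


A wall 4081 mm long (x), 205 mm thick (y), 2700 mm tall, with a rectangular window opening cut through it. The opening is 551 mm wide and 814 mm tall; its sill is at z = 916 mm and its near (−x) edge is 1134 mm from the wall's −x end. The opening passes through the full wall thickness.


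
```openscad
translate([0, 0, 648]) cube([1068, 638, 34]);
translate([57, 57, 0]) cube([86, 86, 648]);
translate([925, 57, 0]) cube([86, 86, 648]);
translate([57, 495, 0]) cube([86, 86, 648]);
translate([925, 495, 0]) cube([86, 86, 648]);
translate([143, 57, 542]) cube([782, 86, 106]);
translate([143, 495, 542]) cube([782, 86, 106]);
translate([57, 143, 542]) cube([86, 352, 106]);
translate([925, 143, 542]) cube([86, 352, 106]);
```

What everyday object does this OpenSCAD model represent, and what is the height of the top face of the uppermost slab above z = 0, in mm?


A table. The table height is 682 mm.

A 1068×638×34 slab sits at z = 648 on four 86 mm square posts — a table. The top surface is at 648 + 34 = 682 mm.


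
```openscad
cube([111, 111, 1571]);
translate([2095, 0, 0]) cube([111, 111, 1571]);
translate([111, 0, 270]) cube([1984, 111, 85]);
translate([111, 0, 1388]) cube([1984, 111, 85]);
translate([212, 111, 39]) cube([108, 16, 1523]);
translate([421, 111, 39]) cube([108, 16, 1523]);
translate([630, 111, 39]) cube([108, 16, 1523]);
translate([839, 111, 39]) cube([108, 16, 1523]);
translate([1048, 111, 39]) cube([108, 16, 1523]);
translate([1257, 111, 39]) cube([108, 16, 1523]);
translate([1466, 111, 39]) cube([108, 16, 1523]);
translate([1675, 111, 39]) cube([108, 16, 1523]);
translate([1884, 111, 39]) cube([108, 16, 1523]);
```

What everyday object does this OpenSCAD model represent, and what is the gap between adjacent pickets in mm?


A fence section. The picket gap is 101 mm.

Two posts, two rails, 9 pickets — a fence section. Span 1984 mm holds 9 pickets of 108 mm with 10 equal gaps: ⌊(1984 − 9·108) / 10⌋ = 101 mm.


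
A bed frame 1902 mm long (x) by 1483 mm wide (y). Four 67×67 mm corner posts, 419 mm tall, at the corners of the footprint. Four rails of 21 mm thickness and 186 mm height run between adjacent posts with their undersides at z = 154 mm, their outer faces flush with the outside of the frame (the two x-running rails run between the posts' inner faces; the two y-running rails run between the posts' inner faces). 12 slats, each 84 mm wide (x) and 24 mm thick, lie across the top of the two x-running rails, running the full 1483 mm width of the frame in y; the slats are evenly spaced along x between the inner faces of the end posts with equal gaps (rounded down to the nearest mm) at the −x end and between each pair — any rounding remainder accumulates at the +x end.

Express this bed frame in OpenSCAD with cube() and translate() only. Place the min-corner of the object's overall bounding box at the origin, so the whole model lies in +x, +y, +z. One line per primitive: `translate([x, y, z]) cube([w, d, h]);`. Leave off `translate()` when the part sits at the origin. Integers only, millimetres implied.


// slat z = rail_z + rail_h = 154 + 186 = 340
// slat gap = ⌊(1768 − 12·84) / 13⌋ = 58
cube([67, 67, 419]);
translate([0, 1416, 0]) cube([67, 67, 419]);
translate([1835, 0, 0]) cube([67, 67, 419]);
translate([1835, 1416, 0]) cube([67, 67, 419]);
translate([67, 0, 154]) cube([1768, 21, 186]);
translate([67, 1462, 154]) cube([1768, 21, 186]);
translate([0, 67, 154]) cube([21, 1349, 186]);
translate([1881, 67, 154]) cube([21, 1349, 186]);
translate([125, 0, 340]) cube([84, 1483, 24]);
translate([267, 0, 340]) cube([84, 1483, 24]);
translate([409, 0, 340]) cube([84, 1483, 24]);
translate([551, 0, 340]) cube([84, 1483, 24]);
translate([693, 0, 340]) cube([84, 1483, 24]);
translate([835, 0, 340]) cube([84, 1483, 24]);
translate([977, 0, 340]) cube([84, 1483, 24]);
translate([1119, 0, 340]) cube([84, 1483, 24]);
translate([1261, 0, 340]) cube([84, 1483, 24]);
translate([1403, 0, 340]) cube([84, 1483, 24]);
translate([1545, 0, 340]) cube([84, 1483, 24]);
translate([1687, 0, 340]) cube([84, 1483, 24]);


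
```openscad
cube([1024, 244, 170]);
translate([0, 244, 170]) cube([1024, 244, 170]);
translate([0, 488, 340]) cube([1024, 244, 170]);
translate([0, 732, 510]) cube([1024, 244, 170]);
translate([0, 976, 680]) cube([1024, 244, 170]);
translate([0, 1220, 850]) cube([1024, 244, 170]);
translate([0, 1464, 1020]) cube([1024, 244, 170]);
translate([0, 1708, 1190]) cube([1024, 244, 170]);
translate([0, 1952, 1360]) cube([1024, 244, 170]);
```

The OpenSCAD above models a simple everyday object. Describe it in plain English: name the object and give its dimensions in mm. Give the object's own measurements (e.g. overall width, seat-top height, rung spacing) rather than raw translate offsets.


A straight staircase of 9 solid steps. Each step is 1024 mm wide (x), 244 mm deep (y, the going) and 170 mm tall (the rise). The first step rests on the floor; each subsequent step sits one going further in +y and one rise higher in +z, directly behind and above the previous step with no overlap.


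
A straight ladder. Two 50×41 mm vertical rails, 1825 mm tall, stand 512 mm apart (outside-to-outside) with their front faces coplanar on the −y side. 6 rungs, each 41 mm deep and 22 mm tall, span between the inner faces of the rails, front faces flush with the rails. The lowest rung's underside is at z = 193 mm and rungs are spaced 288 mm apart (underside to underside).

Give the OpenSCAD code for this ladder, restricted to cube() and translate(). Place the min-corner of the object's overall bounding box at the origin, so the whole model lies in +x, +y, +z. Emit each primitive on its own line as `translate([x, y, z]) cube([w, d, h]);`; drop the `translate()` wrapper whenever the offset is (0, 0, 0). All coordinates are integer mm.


// rung span = 512 - 2*50 = 412
// rung[k] z = 193 + k*288
cube([50, 41, 1825]);
translate([462, 0, 0]) cube([50, 41, 1825]);
translate([50, 0, 193]) cube([412, 41, 22]);
translate([50, 0, 481]) cube([412, 41, 22]);
translate([50, 0, 769]) cube([412, 41, 22]);
translate([50, 0, 1057]) cube([412, 41, 22]);
translate([50, 0, 1345]) cube([412, 41, 22]);
translate([50, 0, 1633]) cube([412, 41, 22]);


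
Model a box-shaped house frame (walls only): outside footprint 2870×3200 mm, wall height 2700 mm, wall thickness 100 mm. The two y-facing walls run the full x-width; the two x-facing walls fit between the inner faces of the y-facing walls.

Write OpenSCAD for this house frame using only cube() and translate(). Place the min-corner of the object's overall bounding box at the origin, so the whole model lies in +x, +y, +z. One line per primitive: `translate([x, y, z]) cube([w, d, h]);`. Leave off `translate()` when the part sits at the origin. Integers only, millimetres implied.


cube([2870, 100, 2700]);
translate([0, 3100, 0]) cube([2870, 100, 2700]);
translate([0, 100, 0]) cube([100, 3000, 2700]);
translate([2770, 100, 0]) cube([100, 3000, 2700]);


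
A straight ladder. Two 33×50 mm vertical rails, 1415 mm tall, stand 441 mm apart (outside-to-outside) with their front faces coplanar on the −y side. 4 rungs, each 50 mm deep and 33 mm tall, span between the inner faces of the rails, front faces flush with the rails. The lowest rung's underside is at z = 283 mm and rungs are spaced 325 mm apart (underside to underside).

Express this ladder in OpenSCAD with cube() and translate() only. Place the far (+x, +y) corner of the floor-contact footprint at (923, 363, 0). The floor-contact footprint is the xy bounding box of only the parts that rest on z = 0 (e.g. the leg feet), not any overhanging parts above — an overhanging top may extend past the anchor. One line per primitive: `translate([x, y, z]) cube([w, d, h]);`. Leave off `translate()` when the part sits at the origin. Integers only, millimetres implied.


translate([482, 313, 0]) cube([33, 50, 1415]);
translate([890, 313, 0]) cube([33, 50, 1415]);
translate([515, 313, 283]) cube([375, 50, 33]);
translate([515, 313, 608]) cube([375, 50, 33]);
translate([515, 313, 933]) cube([375, 50, 33]);
translate([515, 313, 1258]) cube([375, 50, 33]);


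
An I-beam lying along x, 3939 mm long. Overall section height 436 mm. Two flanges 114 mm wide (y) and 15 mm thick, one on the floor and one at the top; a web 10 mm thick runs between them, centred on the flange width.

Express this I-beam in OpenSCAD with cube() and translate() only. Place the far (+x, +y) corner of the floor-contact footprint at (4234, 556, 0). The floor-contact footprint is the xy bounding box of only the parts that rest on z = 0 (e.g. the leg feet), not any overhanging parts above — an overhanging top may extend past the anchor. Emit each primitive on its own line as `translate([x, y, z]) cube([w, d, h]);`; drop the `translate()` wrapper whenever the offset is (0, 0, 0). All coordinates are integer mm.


translate([295, 442, 0]) cube([3939, 114, 15]);
translate([295, 494, 15]) cube([3939, 10, 406]);
translate([295, 442, 421]) cube([3939, 114, 15]);


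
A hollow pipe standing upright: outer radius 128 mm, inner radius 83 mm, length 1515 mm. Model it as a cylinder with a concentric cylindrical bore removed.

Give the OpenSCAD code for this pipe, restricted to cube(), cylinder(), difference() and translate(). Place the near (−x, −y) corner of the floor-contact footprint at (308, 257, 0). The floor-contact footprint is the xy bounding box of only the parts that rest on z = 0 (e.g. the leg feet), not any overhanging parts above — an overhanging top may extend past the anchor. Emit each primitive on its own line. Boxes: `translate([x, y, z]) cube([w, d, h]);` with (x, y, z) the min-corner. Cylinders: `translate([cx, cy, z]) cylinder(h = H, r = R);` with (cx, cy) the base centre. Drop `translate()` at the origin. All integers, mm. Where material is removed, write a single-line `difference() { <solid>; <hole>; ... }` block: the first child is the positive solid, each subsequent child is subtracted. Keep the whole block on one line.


difference() { translate([436, 385, 0]) cylinder(h = 1515, r = 128); translate([436, 385, 0]) cylinder(h = 1515, r = 83); }


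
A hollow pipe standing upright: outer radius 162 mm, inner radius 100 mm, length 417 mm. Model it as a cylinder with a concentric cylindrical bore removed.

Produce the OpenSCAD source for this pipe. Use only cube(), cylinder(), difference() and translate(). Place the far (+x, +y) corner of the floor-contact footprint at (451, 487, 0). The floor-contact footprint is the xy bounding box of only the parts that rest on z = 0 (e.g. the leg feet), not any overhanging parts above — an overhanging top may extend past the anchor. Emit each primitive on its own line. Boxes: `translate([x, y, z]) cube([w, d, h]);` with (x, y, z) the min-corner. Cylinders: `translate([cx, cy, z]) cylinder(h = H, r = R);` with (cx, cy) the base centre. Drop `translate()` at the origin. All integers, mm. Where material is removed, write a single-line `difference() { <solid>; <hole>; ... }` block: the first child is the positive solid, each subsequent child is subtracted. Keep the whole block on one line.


difference() { translate([289, 325, 0]) cylinder(h = 417, r = 162); translate([289, 325, 0]) cylinder(h = 417, r = 100); }


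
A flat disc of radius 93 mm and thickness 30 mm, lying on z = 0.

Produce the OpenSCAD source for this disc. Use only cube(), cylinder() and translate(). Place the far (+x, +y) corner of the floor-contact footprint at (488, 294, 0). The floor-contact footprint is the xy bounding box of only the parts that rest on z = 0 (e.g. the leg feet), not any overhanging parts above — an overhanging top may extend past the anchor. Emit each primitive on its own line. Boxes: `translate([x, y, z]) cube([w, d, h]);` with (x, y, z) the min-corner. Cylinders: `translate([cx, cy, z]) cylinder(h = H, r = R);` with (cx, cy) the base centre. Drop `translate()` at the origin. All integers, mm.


translate([395, 201, 0]) cylinder(h = 30, r = 93);


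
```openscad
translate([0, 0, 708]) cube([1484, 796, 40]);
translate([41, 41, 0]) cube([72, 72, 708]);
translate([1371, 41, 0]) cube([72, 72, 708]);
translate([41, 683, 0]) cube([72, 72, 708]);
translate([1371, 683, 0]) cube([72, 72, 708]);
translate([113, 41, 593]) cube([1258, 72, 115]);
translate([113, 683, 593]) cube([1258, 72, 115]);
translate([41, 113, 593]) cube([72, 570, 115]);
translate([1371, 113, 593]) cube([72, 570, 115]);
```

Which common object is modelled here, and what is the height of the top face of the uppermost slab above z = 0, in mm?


A table. The table height is 748 mm.

A 1484×796×40 slab sits at z = 708 on four 72 mm square posts — a table. The top surface is at 708 + 40 = 748 mm.


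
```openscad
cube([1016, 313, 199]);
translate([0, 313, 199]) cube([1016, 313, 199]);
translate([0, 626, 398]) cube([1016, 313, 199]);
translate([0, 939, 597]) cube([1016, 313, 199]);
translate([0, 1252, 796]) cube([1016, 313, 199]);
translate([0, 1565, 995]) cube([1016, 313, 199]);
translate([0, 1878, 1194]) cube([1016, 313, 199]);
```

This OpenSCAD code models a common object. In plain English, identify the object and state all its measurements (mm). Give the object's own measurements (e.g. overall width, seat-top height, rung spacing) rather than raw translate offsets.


A straight staircase of 7 solid steps. Each step is 1016 mm wide (x), 313 mm deep (y, the going) and 199 mm tall (the rise). The first step rests on the floor; each subsequent step sits one going further in +y and one rise higher in +z, directly behind and above the previous step with no overlap.


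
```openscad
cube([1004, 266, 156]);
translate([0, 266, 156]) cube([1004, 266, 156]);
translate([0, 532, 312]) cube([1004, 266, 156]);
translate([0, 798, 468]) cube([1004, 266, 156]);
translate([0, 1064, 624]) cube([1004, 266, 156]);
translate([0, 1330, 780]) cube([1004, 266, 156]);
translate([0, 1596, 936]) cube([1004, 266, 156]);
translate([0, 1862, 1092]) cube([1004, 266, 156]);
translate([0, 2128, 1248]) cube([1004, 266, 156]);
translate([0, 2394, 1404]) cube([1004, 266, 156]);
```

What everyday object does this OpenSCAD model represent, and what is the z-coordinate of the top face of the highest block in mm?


A staircase. The total rise is 1560 mm.

10 identical blocks, each offset up and back from the previous — a staircase. Each step is 156 mm tall and there are 10 of them, so the total rise is 10 × 156 = 1560 mm.


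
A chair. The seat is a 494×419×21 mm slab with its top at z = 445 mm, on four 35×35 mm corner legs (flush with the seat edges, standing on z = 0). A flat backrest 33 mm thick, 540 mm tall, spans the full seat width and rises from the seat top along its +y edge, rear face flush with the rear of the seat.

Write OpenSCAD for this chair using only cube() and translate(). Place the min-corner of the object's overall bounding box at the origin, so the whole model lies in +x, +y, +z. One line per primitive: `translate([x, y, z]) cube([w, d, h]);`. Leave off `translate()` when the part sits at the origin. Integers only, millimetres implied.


// leg_h = 445 - 21 = 424
translate([0, 0, 424]) cube([494, 419, 21]);
cube([35, 35, 424]);
translate([459, 0, 0]) cube([35, 35, 424]);
translate([0, 384, 0]) cube([35, 35, 424]);
translate([459, 384, 0]) cube([35, 35, 424]);
translate([0, 386, 445]) cube([494, 33, 540]);


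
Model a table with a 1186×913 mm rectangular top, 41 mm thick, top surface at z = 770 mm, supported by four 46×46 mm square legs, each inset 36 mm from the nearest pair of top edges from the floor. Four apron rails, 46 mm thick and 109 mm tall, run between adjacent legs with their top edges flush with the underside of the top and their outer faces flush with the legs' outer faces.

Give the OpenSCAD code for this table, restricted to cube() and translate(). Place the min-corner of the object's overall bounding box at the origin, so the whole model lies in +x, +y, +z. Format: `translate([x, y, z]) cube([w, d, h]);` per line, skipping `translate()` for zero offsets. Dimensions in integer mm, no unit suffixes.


translate([0, 0, 729]) cube([1186, 913, 41]);
translate([36, 36, 0]) cube([46, 46, 729]);
translate([1104, 36, 0]) cube([46, 46, 729]);
translate([36, 831, 0]) cube([46, 46, 729]);
translate([1104, 831, 0]) cube([46, 46, 729]);
translate([82, 36, 620]) cube([1022, 46, 109]);
translate([82, 831, 620]) cube([1022, 46, 109]);
translate([36, 82, 620]) cube([46, 749, 109]);
translate([1104, 82, 620]) cube([46, 749, 109]);


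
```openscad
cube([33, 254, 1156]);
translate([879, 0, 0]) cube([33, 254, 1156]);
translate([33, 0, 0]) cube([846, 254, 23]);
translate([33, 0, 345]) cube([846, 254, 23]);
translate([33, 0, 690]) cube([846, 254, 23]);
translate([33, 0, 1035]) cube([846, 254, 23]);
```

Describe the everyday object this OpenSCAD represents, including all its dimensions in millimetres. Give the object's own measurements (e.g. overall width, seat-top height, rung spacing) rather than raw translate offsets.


An open bookshelf. Two side panels, each 33 mm thick, 254 mm deep and 1156 mm tall, stand 912 mm apart (outside-to-outside). Between them sit 4 shelves, each 23 mm thick and 254 mm deep, spanning the full gap between the sides. The bottom shelf rests on the floor (its underside at z = 0) and the clear gap between one shelf's top and the next shelf's underside is 322 mm.


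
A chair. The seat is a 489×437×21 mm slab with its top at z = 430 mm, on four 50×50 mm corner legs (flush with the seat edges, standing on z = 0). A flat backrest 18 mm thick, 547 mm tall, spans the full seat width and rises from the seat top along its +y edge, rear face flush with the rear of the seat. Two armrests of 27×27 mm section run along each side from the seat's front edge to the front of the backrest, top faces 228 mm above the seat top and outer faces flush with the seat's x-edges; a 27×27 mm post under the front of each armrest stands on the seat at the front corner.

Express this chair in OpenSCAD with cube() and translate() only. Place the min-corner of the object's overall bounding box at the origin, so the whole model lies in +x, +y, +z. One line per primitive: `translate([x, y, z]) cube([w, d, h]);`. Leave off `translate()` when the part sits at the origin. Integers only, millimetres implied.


translate([0, 0, 409]) cube([489, 437, 21]);
cube([50, 50, 409]);
translate([439, 0, 0]) cube([50, 50, 409]);
translate([0, 387, 0]) cube([50, 50, 409]);
translate([439, 387, 0]) cube([50, 50, 409]);
translate([0, 419, 430]) cube([489, 18, 547]);
translate([0, 0, 631]) cube([27, 419, 27]);
translate([462, 0, 631]) cube([27, 419, 27]);
translate([0, 0, 430]) cube([27, 27, 201]);
translate([462, 0, 430]) cube([27, 27, 201]);


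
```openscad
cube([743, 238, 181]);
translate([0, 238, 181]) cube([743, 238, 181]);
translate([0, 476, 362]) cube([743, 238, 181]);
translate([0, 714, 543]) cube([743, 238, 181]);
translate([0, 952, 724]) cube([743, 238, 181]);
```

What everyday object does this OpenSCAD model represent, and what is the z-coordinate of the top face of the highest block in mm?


A staircase. The total rise is 905 mm.

5 identical blocks, each offset up and back from the previous — a staircase. Each step is 181 mm tall and there are 5 of them, so the total rise is 5 × 181 = 905 mm.


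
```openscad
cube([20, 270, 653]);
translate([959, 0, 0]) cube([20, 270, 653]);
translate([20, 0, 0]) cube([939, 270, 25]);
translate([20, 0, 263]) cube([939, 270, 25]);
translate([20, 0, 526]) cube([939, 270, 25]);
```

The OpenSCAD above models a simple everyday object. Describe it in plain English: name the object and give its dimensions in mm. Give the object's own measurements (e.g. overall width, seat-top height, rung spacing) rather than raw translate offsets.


An open bookshelf. Two side panels, each 20 mm thick, 270 mm deep and 653 mm tall, stand 979 mm apart (outside-to-outside). Between them sit 3 shelves, each 25 mm thick and 270 mm deep, spanning the full gap between the sides. The bottom shelf rests on the floor (its underside at z = 0) and the clear gap between one shelf's top and the next shelf's underside is 238 mm.


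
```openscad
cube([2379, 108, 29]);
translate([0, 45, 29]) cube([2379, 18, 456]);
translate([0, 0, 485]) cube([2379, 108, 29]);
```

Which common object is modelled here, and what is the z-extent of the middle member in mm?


An I-beam. The web height is 456 mm.

Two wide flanges with a thin centred web — an I-beam. Overall 514 mm minus two 29 mm flanges gives a web of 514 − 2·29 = 456 mm.


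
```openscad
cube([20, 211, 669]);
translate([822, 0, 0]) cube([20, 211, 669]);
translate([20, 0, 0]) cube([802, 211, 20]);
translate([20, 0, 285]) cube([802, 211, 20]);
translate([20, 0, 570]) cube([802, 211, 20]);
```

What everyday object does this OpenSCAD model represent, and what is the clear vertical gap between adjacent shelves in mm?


A bookshelf. The clear shelf gap is 265 mm.

Two tall side panels with 3 horizontal boards between them — a bookshelf. The first two shelf undersides are at z = 0 and z = 285; with shelf thickness 20, the clear gap is 285 − 0 − 20 = 265 mm.


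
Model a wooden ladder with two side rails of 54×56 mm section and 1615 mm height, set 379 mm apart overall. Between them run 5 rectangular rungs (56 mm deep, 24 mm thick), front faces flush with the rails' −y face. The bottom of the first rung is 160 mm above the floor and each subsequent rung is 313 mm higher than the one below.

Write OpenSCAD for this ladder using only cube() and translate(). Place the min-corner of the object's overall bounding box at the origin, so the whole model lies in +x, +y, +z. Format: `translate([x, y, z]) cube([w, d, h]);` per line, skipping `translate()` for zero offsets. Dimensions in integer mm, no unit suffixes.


// rung span = 379 - 2*54 = 271
// rung[k] z = 160 + k*313
cube([54, 56, 1615]);
translate([325, 0, 0]) cube([54, 56, 1615]);
translate([54, 0, 160]) cube([271, 56, 24]);
translate([54, 0, 473]) cube([271, 56, 24]);
translate([54, 0, 786]) cube([271, 56, 24]);
translate([54, 0, 1099]) cube([271, 56, 24]);
translate([54, 0, 1412]) cube([271, 56, 24]);


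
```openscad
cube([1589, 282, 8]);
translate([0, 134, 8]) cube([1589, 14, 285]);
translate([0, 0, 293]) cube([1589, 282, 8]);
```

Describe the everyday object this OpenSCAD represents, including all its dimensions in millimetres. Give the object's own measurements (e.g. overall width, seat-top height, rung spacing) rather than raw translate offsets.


An I-beam lying along x, 1589 mm long. Overall section height 301 mm. Two flanges 282 mm wide (y) and 8 mm thick, one on the floor and one at the top; a web 14 mm thick runs between them, centred on the flange width.


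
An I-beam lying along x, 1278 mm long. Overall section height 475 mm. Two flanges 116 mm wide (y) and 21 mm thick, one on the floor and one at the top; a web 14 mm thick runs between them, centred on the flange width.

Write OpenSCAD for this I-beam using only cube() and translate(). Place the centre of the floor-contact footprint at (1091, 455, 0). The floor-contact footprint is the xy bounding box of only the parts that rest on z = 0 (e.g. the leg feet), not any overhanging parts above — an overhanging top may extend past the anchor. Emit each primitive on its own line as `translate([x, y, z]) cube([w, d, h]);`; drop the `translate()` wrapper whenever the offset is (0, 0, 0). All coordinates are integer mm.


translate([452, 397, 0]) cube([1278, 116, 21]);
translate([452, 448, 21]) cube([1278, 14, 433]);
translate([452, 397, 454]) cube([1278, 116, 21]);


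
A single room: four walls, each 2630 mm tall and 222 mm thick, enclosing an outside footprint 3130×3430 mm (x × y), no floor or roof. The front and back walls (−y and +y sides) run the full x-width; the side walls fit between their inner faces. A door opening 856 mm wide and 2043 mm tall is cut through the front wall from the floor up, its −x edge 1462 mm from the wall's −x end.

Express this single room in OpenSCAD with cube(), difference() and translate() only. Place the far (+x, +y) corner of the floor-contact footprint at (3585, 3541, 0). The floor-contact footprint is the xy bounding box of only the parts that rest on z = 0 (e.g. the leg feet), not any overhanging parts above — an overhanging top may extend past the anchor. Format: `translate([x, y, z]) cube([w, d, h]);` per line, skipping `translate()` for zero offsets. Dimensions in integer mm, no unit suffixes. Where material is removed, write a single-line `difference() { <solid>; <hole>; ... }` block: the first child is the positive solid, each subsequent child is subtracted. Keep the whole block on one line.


difference() { translate([455, 111, 0]) cube([3130, 222, 2630]); translate([1917, 111, 0]) cube([856, 222, 2043]); }
translate([455, 3319, 0]) cube([3130, 222, 2630]);
translate([455, 333, 0]) cube([222, 2986, 2630]);
translate([3363, 333, 0]) cube([222, 2986, 2630]);


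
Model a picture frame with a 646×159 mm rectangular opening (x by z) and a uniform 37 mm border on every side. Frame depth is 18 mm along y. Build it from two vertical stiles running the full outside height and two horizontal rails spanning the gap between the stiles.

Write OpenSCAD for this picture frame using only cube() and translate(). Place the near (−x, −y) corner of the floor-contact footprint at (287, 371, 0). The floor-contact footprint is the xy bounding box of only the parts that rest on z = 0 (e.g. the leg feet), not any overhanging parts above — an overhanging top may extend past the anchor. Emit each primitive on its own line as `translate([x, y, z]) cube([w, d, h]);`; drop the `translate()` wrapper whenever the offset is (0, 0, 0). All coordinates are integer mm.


translate([287, 371, 0]) cube([37, 18, 233]);
translate([970, 371, 0]) cube([37, 18, 233]);
translate([324, 371, 0]) cube([646, 18, 37]);
translate([324, 371, 196]) cube([646, 18, 37]);


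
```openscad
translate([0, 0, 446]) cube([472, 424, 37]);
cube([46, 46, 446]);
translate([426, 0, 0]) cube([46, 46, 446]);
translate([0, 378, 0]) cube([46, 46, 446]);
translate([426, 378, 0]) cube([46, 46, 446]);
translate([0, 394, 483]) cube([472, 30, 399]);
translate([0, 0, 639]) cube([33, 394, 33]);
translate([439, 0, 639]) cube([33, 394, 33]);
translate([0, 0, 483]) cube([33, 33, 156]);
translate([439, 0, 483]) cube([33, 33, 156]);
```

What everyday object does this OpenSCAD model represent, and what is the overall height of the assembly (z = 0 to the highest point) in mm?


A chair. The overall height is 882 mm.

A slab on four corner posts with a tall panel at the back — a chair. The seat slab sits at z = 446 with thickness 37, and the 399 mm backrest starts at the seat top, so the overall height is 446 + 37 + 399 = 882 mm.


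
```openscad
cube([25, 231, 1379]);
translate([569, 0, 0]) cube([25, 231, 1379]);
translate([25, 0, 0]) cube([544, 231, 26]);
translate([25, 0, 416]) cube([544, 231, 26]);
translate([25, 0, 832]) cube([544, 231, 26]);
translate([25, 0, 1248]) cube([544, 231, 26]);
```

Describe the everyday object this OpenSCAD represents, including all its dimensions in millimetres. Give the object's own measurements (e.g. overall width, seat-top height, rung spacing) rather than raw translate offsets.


An open bookshelf. Two side panels, each 25 mm thick, 231 mm deep and 1379 mm tall, stand 594 mm apart (outside-to-outside). Between them sit 4 shelves, each 26 mm thick and 231 mm deep, spanning the full gap between the sides. The bottom shelf rests on the floor (its underside at z = 0) and the clear gap between one shelf's top and the next shelf's underside is 390 mm.


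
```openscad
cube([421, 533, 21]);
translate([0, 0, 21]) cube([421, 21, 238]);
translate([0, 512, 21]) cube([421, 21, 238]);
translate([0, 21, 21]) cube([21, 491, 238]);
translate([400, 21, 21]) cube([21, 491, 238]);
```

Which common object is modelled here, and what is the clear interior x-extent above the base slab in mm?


An open box. The internal width is 379 mm.

A 421×533 base slab with four walls standing on it — an open box. The base is 421 mm wide and the walls are 21 mm thick, so the internal width is 421 − 2 × 21 = 379 mm.


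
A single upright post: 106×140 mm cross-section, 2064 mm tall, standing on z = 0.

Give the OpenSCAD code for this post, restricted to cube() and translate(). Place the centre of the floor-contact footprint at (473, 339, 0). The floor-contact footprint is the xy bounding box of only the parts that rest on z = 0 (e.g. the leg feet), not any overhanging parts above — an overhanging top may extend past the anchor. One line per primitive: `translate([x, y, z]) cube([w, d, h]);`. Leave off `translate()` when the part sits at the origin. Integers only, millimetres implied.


translate([420, 269, 0]) cube([106, 140, 2064]);


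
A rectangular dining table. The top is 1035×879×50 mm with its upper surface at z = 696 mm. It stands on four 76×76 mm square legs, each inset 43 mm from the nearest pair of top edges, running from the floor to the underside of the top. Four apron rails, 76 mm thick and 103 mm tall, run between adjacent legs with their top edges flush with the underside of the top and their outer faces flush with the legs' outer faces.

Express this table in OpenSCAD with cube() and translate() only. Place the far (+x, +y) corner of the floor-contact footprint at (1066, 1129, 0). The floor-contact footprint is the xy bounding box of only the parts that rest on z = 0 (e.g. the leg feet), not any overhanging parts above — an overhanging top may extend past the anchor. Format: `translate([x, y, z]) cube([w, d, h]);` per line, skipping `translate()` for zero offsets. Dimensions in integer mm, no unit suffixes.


// leg_h = 696 - 50 = 646
// apron z = 646 - 103 = 543
translate([74, 293, 646]) cube([1035, 879, 50]);
translate([117, 336, 0]) cube([76, 76, 646]);
translate([990, 336, 0]) cube([76, 76, 646]);
translate([117, 1053, 0]) cube([76, 76, 646]);
translate([990, 1053, 0]) cube([76, 76, 646]);
translate([193, 336, 543]) cube([797, 76, 103]);
translate([193, 1053, 543]) cube([797, 76, 103]);
translate([117, 412, 543]) cube([76, 641, 103]);
translate([990, 412, 543]) cube([76, 641, 103]);
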